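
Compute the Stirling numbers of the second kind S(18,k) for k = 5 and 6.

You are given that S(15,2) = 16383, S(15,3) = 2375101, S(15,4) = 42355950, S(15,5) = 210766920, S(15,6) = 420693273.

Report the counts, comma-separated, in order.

28958095545, 110687251039

r16: T_16,3=3×2375101+16383=7141686; T_16,4=4×42355950+2375101=171798901; T_16,5=5×210766920+42355950=1096190550; T_16,6=6×420693273+210766920=2734926558
r17: T_17,4=4×171798901+7141686=694337290; T_17,5=5×1096190550+171798901=5652751651; T_17,6=6×2734926558+1096190550=17505749898
r18: T_18,5=5×5652751651+694337290=28958095545; T_18,6=6×17505749898+5652751651=110687251039
Read S(18,5) = 28958095545, S(18,6) = 110687251039.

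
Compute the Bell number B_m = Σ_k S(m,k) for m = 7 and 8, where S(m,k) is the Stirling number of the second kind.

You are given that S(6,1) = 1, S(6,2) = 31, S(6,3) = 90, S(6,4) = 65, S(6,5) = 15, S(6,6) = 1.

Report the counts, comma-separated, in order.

877, 4140

r7: T_7,1=1×1+0=1; T_7,2=2×31+1=63; T_7,3=3×90+31=301; T_7,4=4×65+90=350; T_7,5=5×15+65=140; T_7,6=6×1+15=21; T_7,7=7×0+1=1
r8: T_8,1=1×1+0=1; T_8,2=2×63+1=127; T_8,3=3×301+63=966; T_8,4=4×350+301=1701; T_8,5=5×140+350=1050; T_8,6=6×21+140=266; T_8,7=7×1+21=28; T_8,8=8×0+1=1
B_7 = ΣS(7,k) = 1+63+301+350+140+21+1 = 877
B_8 = ΣS(8,k) = 1+127+966+1701+1050+266+28+1 = 4140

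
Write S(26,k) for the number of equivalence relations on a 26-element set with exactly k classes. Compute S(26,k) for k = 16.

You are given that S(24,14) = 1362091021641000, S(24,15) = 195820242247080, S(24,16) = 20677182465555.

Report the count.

12725877242482560

r25: T_25,15=15×195820242247080+1362091021641000=4299394655347200; T_25,16=16×20677182465555+195820242247080=526655161695960
r26: T_26,16=16×526655161695960+4299394655347200=12725877242482560
Read S(26,16) = 12725877242482560.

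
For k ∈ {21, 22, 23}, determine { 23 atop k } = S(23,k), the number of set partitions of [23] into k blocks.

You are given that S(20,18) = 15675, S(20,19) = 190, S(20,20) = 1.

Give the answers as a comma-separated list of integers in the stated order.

[21] T[21,19]:19*190+15675=19285 · T[21,20]:20*1+190=210 · T[21,21]:21*0+1=1
[22] T[22,20]:20*210+19285=23485 · T[22,21]:21*1+210=231 · T[22,22]:22*0+1=1
[23] T[23,21]:21*231+23485=28336 · T[23,22]:22*1+231=253 · T[23,23]:23*0+1=1
Read S(23,21) = 28336, S(23,22) = 253, S(23,23) = 1.

28336, 253, 1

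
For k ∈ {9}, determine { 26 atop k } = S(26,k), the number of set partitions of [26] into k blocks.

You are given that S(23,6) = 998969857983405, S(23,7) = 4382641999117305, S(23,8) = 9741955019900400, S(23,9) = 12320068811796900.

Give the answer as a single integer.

@24  (24,7):4382641999117305·7+998969857983405→31677463851804540, (24,8):9741955019900400·8+4382641999117305→82318282158320505, (24,9):12320068811796900·9+9741955019900400→120622574326072500
@25  (25,8):82318282158320505·8+31677463851804540→690223721118368580, (25,9):120622574326072500·9+82318282158320505→1167921451092973005
@26  (26,9):1167921451092973005·9+690223721118368580→11201516780955125625
Read S(26,9) = 11201516780955125625.

11201516780955125625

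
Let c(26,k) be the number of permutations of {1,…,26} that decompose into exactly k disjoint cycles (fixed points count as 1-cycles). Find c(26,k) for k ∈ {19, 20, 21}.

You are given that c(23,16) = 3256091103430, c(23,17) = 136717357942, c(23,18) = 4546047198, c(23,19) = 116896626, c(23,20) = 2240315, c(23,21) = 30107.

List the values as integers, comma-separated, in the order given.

22563937825000, 696829576300, 17247104875

row 24: T[24][17]=23·136717357942+3256091103430=6400590336096  T[24][18]=23·4546047198+136717357942=241276443496  T[24][19]=23·116896626+4546047198=7234669596  T[24][20]=23·2240315+116896626=168423871  T[24][21]=23·30107+2240315=2932776
row 25: T[25][18]=24·241276443496+6400590336096=12191224980000  T[25][19]=24·7234669596+241276443496=414908513800  T[25][20]=24·168423871+7234669596=11276842500  T[25][21]=24·2932776+168423871=238810495
row 26: T[26][19]=25·414908513800+12191224980000=22563937825000  T[26][20]=25·11276842500+414908513800=696829576300  T[26][21]=25·238810495+11276842500=17247104875
Read c(26,19) = 22563937825000, c(26,20) = 696829576300, c(26,21) = 17247104875.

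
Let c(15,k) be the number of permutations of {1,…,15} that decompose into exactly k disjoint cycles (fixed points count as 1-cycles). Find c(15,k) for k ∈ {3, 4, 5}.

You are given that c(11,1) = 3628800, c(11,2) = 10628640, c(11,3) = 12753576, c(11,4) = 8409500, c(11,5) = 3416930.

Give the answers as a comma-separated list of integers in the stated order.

row 12: T[12][1]=11·3628800+0=39916800  T[12][2]=11·10628640+3628800=120543840  T[12][3]=11·12753576+10628640=150917976  T[12][4]=11·8409500+12753576=105258076  T[12][5]=11·3416930+8409500=45995730
row 13: T[13][1]=12·39916800+0=479001600  T[13][2]=12·120543840+39916800=1486442880  T[13][3]=12·150917976+120543840=1931559552  T[13][4]=12·105258076+150917976=1414014888  T[13][5]=12·45995730+105258076=657206836
row 14: T[14][2]=13·1486442880+479001600=19802759040  T[14][3]=13·1931559552+1486442880=26596717056  T[14][4]=13·1414014888+1931559552=20313753096  T[14][5]=13·657206836+1414014888=9957703756
row 15: T[15][3]=14·26596717056+19802759040=392156797824  T[15][4]=14·20313753096+26596717056=310989260400  T[15][5]=14·9957703756+20313753096=159721605680
Read c(15,3) = 392156797824, c(15,4) = 310989260400, c(15,5) = 159721605680.

392156797824, 310989260400, 159721605680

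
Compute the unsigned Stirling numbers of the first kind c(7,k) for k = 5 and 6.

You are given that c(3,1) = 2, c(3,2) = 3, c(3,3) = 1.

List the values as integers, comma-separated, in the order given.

@4  (4,2):3·3+2→11, (4,3):1·3+3→6, (4,4):0·3+1→1
@5  (5,3):6·4+11→35, (5,4):1·4+6→10, (5,5):0·4+1→1
@6  (6,4):10·5+35→85, (6,5):1·5+10→15, (6,6):0·5+1→1
@7  (7,5):15·6+85→175, (7,6):1·6+15→21
Read c(7,5) = 175, c(7,6) = 21.

175, 21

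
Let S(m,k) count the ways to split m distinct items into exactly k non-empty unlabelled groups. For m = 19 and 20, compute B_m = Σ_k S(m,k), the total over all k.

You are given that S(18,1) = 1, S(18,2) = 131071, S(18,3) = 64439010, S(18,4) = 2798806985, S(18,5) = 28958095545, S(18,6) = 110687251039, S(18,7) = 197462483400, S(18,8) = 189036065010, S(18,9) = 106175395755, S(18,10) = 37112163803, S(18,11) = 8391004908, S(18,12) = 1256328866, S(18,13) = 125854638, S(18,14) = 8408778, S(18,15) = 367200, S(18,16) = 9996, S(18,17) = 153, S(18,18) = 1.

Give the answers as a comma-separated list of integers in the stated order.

@19  (19,1):1·1+0→1, (19,2):131071·2+1→262143, (19,3):64439010·3+131071→193448101, (19,4):2798806985·4+64439010→11259666950, (19,5):28958095545·5+2798806985→147589284710, (19,6):110687251039·6+28958095545→693081601779, (19,7):197462483400·7+110687251039→1492924634839, (19,8):189036065010·8+197462483400→1709751003480, (19,9):106175395755·9+189036065010→1144614626805, (19,10):37112163803·10+106175395755→477297033785, (19,11):8391004908·11+37112163803→129413217791, (19,12):1256328866·12+8391004908→23466951300, (19,13):125854638·13+1256328866→2892439160, (19,14):8408778·14+125854638→243577530, (19,15):367200·15+8408778→13916778, (19,16):9996·16+367200→527136, (19,17):153·17+9996→12597, (19,18):1·18+153→171, (19,19):0·19+1→1
@20  (20,1):1·1+0→1, (20,2):262143·2+1→524287, (20,3):193448101·3+262143→580606446, (20,4):11259666950·4+193448101→45232115901, (20,5):147589284710·5+11259666950→749206090500, (20,6):693081601779·6+147589284710→4306078895384, (20,7):1492924634839·7+693081601779→11143554045652, (20,8):1709751003480·8+1492924634839→15170932662679, (20,9):1144614626805·9+1709751003480→12011282644725, (20,10):477297033785·10+1144614626805→5917584964655, (20,11):129413217791·11+477297033785→1900842429486, (20,12):23466951300·12+129413217791→411016633391, (20,13):2892439160·13+23466951300→61068660380, (20,14):243577530·14+2892439160→6302524580, (20,15):13916778·15+243577530→452329200, (20,16):527136·16+13916778→22350954, (20,17):12597·17+527136→741285, (20,18):171·18+12597→15675, (20,19):1·19+171→190, (20,20):0·20+1→1
B_19 = ΣS(19,k) = 1+262143+193448101+11259666950+147589284710+693081601779+1492924634839+1709751003480+1144614626805+477297033785+129413217791+23466951300+2892439160+243577530+13916778+527136+12597+171+1 = 5832742205057
B_20 = ΣS(20,k) = 1+524287+580606446+45232115901+749206090500+4306078895384+11143554045652+15170932662679+12011282644725+5917584964655+1900842429486+411016633391+61068660380+6302524580+452329200+22350954+741285+15675+190+1 = 51724158235372

5832742205057, 51724158235372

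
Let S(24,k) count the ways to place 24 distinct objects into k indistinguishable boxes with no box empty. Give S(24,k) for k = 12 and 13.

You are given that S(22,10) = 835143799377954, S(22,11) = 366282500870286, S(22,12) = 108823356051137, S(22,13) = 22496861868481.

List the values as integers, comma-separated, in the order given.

[23] T[23,11]:11*366282500870286+835143799377954=4864251308951100 · T[23,12]:12*108823356051137+366282500870286=1672162773483930 · T[23,13]:13*22496861868481+108823356051137=401282560341390
[24] T[24,12]:12*1672162773483930+4864251308951100=24930204590758260 · T[24,13]:13*401282560341390+1672162773483930=6888836057922000
Read S(24,12) = 24930204590758260, S(24,13) = 6888836057922000.

24930204590758260, 6888836057922000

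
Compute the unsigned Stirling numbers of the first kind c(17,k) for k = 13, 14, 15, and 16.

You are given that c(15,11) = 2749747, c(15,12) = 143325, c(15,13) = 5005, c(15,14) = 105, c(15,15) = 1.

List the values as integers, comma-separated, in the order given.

8394022, 323680, 8500, 136

[16] T[16,12]:15*143325+2749747=4899622 · T[16,13]:15*5005+143325=218400 · T[16,14]:15*105+5005=6580 · T[16,15]:15*1+105=120 · T[16,16]:15*0+1=1
[17] T[17,13]:16*218400+4899622=8394022 · T[17,14]:16*6580+218400=323680 · T[17,15]:16*120+6580=8500 · T[17,16]:16*1+120=136
Read c(17,13) = 8394022, c(17,14) = 323680, c(17,15) = 8500, c(17,16) = 136.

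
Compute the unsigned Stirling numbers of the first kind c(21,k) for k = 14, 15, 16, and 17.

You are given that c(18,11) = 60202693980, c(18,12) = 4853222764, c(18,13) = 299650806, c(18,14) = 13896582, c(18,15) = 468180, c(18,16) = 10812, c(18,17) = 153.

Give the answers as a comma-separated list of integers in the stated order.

[19] T[19,12]:18*4853222764+60202693980=147560703732 · T[19,13]:18*299650806+4853222764=10246937272 · T[19,14]:18*13896582+299650806=549789282 · T[19,15]:18*468180+13896582=22323822 · T[19,16]:18*10812+468180=662796 · T[19,17]:18*153+10812=13566
[20] T[20,13]:19*10246937272+147560703732=342252511900 · T[20,14]:19*549789282+10246937272=20692933630 · T[20,15]:19*22323822+549789282=973941900 · T[20,16]:19*662796+22323822=34916946 · T[20,17]:19*13566+662796=920550
[21] T[21,14]:20*20692933630+342252511900=756111184500 · T[21,15]:20*973941900+20692933630=40171771630 · T[21,16]:20*34916946+973941900=1672280820 · T[21,17]:20*920550+34916946=53327946
Read c(21,14) = 756111184500, c(21,15) = 40171771630, c(21,16) = 1672280820, c(21,17) = 53327946.

756111184500, 40171771630, 1672280820, 53327946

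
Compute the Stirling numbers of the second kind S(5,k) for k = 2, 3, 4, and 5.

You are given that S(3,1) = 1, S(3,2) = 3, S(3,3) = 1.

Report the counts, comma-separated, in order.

i=4: T(4,1)=0+1·1=1 | T(4,2)=1+2·3=7 | T(4,3)=3+3·1=6 | T(4,4)=1+4·0=1
i=5: T(5,2)=1+2·7=15 | T(5,3)=7+3·6=25 | T(5,4)=6+4·1=10 | T(5,5)=1+5·0=1
Read S(5,2) = 15, S(5,3) = 25, S(5,4) = 10, S(5,5) = 1.

15, 25, 10, 1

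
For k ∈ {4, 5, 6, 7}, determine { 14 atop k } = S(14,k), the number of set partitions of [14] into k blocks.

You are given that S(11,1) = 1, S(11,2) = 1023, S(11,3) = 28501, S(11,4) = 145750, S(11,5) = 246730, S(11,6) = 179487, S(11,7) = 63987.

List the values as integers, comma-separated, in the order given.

10391745, 40075035, 63436373, 49329280

row 12: T[12][2]=2·1023+1=2047  T[12][3]=3·28501+1023=86526  T[12][4]=4·145750+28501=611501  T[12][5]=5·246730+145750=1379400  T[12][6]=6·179487+246730=1323652  T[12][7]=7·63987+179487=627396
row 13: T[13][3]=3·86526+2047=261625  T[13][4]=4·611501+86526=2532530  T[13][5]=5·1379400+611501=7508501  T[13][6]=6·1323652+1379400=9321312  T[13][7]=7·627396+1323652=5715424
row 14: T[14][4]=4·2532530+261625=10391745  T[14][5]=5·7508501+2532530=40075035  T[14][6]=6·9321312+7508501=63436373  T[14][7]=7·5715424+9321312=49329280
Read S(14,4) = 10391745, S(14,5) = 40075035, S(14,6) = 63436373, S(14,7) = 49329280.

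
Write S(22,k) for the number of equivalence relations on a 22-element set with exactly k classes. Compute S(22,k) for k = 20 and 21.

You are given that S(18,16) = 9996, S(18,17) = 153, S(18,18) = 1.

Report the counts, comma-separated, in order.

23485, 231

row 19: T[19][17]=17·153+9996=12597  T[19][18]=18·1+153=171  T[19][19]=19·0+1=1
row 20: T[20][18]=18·171+12597=15675  T[20][19]=19·1+171=190  T[20][20]=20·0+1=1
row 21: T[21][19]=19·190+15675=19285  T[21][20]=20·1+190=210  T[21][21]=21·0+1=1
row 22: T[22][20]=20·210+19285=23485  T[22][21]=21·1+210=231
Read S(22,20) = 23485, S(22,21) = 231.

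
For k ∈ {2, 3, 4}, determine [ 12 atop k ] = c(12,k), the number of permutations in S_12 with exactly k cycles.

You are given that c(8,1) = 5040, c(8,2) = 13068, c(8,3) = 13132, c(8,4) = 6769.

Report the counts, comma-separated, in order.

r9: T_9,1=8×5040+0=40320; T_9,2=8×13068+5040=109584; T_9,3=8×13132+13068=118124; T_9,4=8×6769+13132=67284
r10: T_10,1=9×40320+0=362880; T_10,2=9×109584+40320=1026576; T_10,3=9×118124+109584=1172700; T_10,4=9×67284+118124=723680
r11: T_11,1=10×362880+0=3628800; T_11,2=10×1026576+362880=10628640; T_11,3=10×1172700+1026576=12753576; T_11,4=10×723680+1172700=8409500
r12: T_12,2=11×10628640+3628800=120543840; T_12,3=11×12753576+10628640=150917976; T_12,4=11×8409500+12753576=105258076
Read c(12,2) = 120543840, c(12,3) = 150917976, c(12,4) = 105258076.

120543840, 150917976, 105258076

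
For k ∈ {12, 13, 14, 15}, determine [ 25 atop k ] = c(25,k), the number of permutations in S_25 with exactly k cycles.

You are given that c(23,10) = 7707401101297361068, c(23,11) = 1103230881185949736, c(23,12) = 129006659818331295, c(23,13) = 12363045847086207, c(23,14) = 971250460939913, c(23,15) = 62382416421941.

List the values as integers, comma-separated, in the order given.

130770928736755873500, 13990945200239106865, 1246200069070215000, 92446911376173550

@24  (24,11):1103230881185949736·23+7707401101297361068→33081711368574204996, (24,12):129006659818331295·23+1103230881185949736→4070384057007569521, (24,13):12363045847086207·23+129006659818331295→413356714301314056, (24,14):971250460939913·23+12363045847086207→34701806448704206, (24,15):62382416421941·23+971250460939913→2406046038644556
@25  (25,12):4070384057007569521·24+33081711368574204996→130770928736755873500, (25,13):413356714301314056·24+4070384057007569521→13990945200239106865, (25,14):34701806448704206·24+413356714301314056→1246200069070215000, (25,15):2406046038644556·24+34701806448704206→92446911376173550
Read c(25,12) = 130770928736755873500, c(25,13) = 13990945200239106865, c(25,14) = 1246200069070215000, c(25,15) = 92446911376173550.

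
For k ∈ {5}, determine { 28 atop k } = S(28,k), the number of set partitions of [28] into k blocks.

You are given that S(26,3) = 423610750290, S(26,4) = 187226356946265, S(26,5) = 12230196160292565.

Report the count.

r27: T_27,4=4×187226356946265+423610750290=749329038535350; T_27,5=5×12230196160292565+187226356946265=61338207158409090
r28: T_28,5=5×61338207158409090+749329038535350=307440364830580800
Read S(28,5) = 307440364830580800.

307440364830580800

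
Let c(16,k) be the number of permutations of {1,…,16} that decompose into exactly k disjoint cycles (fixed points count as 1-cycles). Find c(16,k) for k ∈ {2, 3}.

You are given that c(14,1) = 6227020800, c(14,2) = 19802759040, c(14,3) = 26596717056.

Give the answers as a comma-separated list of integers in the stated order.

row 15: T[15][1]=14·6227020800+0=87178291200  T[15][2]=14·19802759040+6227020800=283465647360  T[15][3]=14·26596717056+19802759040=392156797824
row 16: T[16][2]=15·283465647360+87178291200=4339163001600  T[16][3]=15·392156797824+283465647360=6165817614720
Read c(16,2) = 4339163001600, c(16,3) = 6165817614720.

4339163001600, 6165817614720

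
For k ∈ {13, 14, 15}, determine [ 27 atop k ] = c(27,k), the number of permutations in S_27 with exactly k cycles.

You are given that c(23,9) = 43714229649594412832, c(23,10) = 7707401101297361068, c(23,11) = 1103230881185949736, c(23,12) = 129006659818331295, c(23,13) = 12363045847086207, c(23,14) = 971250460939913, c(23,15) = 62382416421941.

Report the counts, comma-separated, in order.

16778377273555183648050, 1654339178844590073615, 137637641117332879365

r24: T_24,10=23×7707401101297361068+43714229649594412832=220984454979433717396; T_24,11=23×1103230881185949736+7707401101297361068=33081711368574204996; T_24,12=23×129006659818331295+1103230881185949736=4070384057007569521; T_24,13=23×12363045847086207+129006659818331295=413356714301314056; T_24,14=23×971250460939913+12363045847086207=34701806448704206; T_24,15=23×62382416421941+971250460939913=2406046038644556
r25: T_25,11=24×33081711368574204996+220984454979433717396=1014945527825214637300; T_25,12=24×4070384057007569521+33081711368574204996=130770928736755873500; T_25,13=24×413356714301314056+4070384057007569521=13990945200239106865; T_25,14=24×34701806448704206+413356714301314056=1246200069070215000; T_25,15=24×2406046038644556+34701806448704206=92446911376173550
r26: T_26,12=25×130770928736755873500+1014945527825214637300=4284218746244111474800; T_26,13=25×13990945200239106865+130770928736755873500=480544558742733545125; T_26,14=25×1246200069070215000+13990945200239106865=45145946926994481865; T_26,15=25×92446911376173550+1246200069070215000=3557372853474553750
r27: T_27,13=26×480544558742733545125+4284218746244111474800=16778377273555183648050; T_27,14=26×45145946926994481865+480544558742733545125=1654339178844590073615; T_27,15=26×3557372853474553750+45145946926994481865=137637641117332879365
Read c(27,13) = 16778377273555183648050, c(27,14) = 1654339178844590073615, c(27,15) = 137637641117332879365.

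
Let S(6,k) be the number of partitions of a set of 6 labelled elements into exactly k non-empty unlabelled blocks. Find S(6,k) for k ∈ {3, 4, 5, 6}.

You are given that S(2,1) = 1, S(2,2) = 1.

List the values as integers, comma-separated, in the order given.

90, 65, 15, 1

row 3: T[3][1]=1·1+0=1  T[3][2]=2·1+1=3  T[3][3]=3·0+1=1
row 4: T[4][1]=1·1+0=1  T[4][2]=2·3+1=7  T[4][3]=3·1+3=6  T[4][4]=4·0+1=1
row 5: T[5][2]=2·7+1=15  T[5][3]=3·6+7=25  T[5][4]=4·1+6=10  T[5][5]=5·0+1=1
row 6: T[6][3]=3·25+15=90  T[6][4]=4·10+25=65  T[6][5]=5·1+10=15  T[6][6]=6·0+1=1
Read S(6,3) = 90, S(6,4) = 65, S(6,5) = 15, S(6,6) = 1.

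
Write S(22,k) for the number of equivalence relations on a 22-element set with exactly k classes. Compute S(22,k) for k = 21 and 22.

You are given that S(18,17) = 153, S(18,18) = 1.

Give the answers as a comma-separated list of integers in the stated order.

231, 1

@19  (19,18):1·18+153→171, (19,19):0·19+1→1
@20  (20,19):1·19+171→190, (20,20):0·20+1→1
@21  (21,20):1·20+190→210, (21,21):0·21+1→1
@22  (22,21):1·21+210→231, (22,22):0·22+1→1
Read S(22,21) = 231, S(22,22) = 1.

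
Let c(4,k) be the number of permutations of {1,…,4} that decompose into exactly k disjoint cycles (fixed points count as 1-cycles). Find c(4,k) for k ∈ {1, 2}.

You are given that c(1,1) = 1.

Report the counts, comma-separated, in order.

6, 11

i=2: T(2,1)=0+1·1=1 | T(2,2)=1+1·0=1
i=3: T(3,1)=0+2·1=2 | T(3,2)=1+2·1=3
i=4: T(4,1)=0+3·2=6 | T(4,2)=2+3·3=11
Read c(4,1) = 6, c(4,2) = 11.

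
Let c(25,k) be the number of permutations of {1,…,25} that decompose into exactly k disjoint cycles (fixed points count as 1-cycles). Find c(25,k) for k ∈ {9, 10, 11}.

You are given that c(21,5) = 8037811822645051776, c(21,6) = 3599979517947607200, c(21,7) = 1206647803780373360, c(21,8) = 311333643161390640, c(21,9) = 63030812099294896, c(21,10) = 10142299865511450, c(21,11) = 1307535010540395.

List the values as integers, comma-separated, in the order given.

@22  (22,6):3599979517947607200·21+8037811822645051776→83637381699544802976, (22,7):1206647803780373360·21+3599979517947607200→28939583397335447760, (22,8):311333643161390640·21+1206647803780373360→7744654310169576800, (22,9):63030812099294896·21+311333643161390640→1634980697246583456, (22,10):10142299865511450·21+63030812099294896→276019109275035346, (22,11):1307535010540395·21+10142299865511450→37600535086859745
@23  (23,7):28939583397335447760·22+83637381699544802976→720308216440924653696, (23,8):7744654310169576800·22+28939583397335447760→199321978221066137360, (23,9):1634980697246583456·22+7744654310169576800→43714229649594412832, (23,10):276019109275035346·22+1634980697246583456→7707401101297361068, (23,11):37600535086859745·22+276019109275035346→1103230881185949736
@24  (24,8):199321978221066137360·23+720308216440924653696→5304713715525445812976, (24,9):43714229649594412832·23+199321978221066137360→1204749260161737632496, (24,10):7707401101297361068·23+43714229649594412832→220984454979433717396, (24,11):1103230881185949736·23+7707401101297361068→33081711368574204996
@25  (25,9):1204749260161737632496·24+5304713715525445812976→34218695959407148992880, (25,10):220984454979433717396·24+1204749260161737632496→6508376179668146850000, (25,11):33081711368574204996·24+220984454979433717396→1014945527825214637300
Read c(25,9) = 34218695959407148992880, c(25,10) = 6508376179668146850000, c(25,11) = 1014945527825214637300.

34218695959407148992880, 6508376179668146850000, 1014945527825214637300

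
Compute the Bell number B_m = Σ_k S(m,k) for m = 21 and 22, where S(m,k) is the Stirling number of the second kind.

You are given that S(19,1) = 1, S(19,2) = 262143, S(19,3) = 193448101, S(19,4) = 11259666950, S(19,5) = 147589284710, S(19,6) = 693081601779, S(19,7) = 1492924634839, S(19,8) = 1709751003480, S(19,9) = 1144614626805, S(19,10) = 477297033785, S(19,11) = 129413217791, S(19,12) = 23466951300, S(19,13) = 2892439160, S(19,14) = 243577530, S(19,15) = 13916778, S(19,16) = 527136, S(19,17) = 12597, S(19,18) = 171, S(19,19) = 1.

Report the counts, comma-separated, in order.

[20] T[20,1]:1*1+0=1 · T[20,2]:2*262143+1=524287 · T[20,3]:3*193448101+262143=580606446 · T[20,4]:4*11259666950+193448101=45232115901 · T[20,5]:5*147589284710+11259666950=749206090500 · T[20,6]:6*693081601779+147589284710=4306078895384 · T[20,7]:7*1492924634839+693081601779=11143554045652 · T[20,8]:8*1709751003480+1492924634839=15170932662679 · T[20,9]:9*1144614626805+1709751003480=12011282644725 · T[20,10]:10*477297033785+1144614626805=5917584964655 · T[20,11]:11*129413217791+477297033785=1900842429486 · T[20,12]:12*23466951300+129413217791=411016633391 · T[20,13]:13*2892439160+23466951300=61068660380 · T[20,14]:14*243577530+2892439160=6302524580 · T[20,15]:15*13916778+243577530=452329200 · T[20,16]:16*527136+13916778=22350954 · T[20,17]:17*12597+527136=741285 · T[20,18]:18*171+12597=15675 · T[20,19]:19*1+171=190 · T[20,20]:20*0+1=1
[21] T[21,1]:1*1+0=1 · T[21,2]:2*524287+1=1048575 · T[21,3]:3*580606446+524287=1742343625 · T[21,4]:4*45232115901+580606446=181509070050 · T[21,5]:5*749206090500+45232115901=3791262568401 · T[21,6]:6*4306078895384+749206090500=26585679462804 · T[21,7]:7*11143554045652+4306078895384=82310957214948 · T[21,8]:8*15170932662679+11143554045652=132511015347084 · T[21,9]:9*12011282644725+15170932662679=123272476465204 · T[21,10]:10*5917584964655+12011282644725=71187132291275 · T[21,11]:11*1900842429486+5917584964655=26826851689001 · T[21,12]:12*411016633391+1900842429486=6833042030178 · T[21,13]:13*61068660380+411016633391=1204909218331 · T[21,14]:14*6302524580+61068660380=149304004500 · T[21,15]:15*452329200+6302524580=13087462580 · T[21,16]:16*22350954+452329200=809944464 · T[21,17]:17*741285+22350954=34952799 · T[21,18]:18*15675+741285=1023435 · T[21,19]:19*190+15675=19285 · T[21,20]:20*1+190=210 · T[21,21]:21*0+1=1
[22] T[22,1]:1*1+0=1 · T[22,2]:2*1048575+1=2097151 · T[22,3]:3*1742343625+1048575=5228079450 · T[22,4]:4*181509070050+1742343625=727778623825 · T[22,5]:5*3791262568401+181509070050=19137821912055 · T[22,6]:6*26585679462804+3791262568401=163305339345225 · T[22,7]:7*82310957214948+26585679462804=602762379967440 · T[22,8]:8*132511015347084+82310957214948=1142399079991620 · T[22,9]:9*123272476465204+132511015347084=1241963303533920 · T[22,10]:10*71187132291275+123272476465204=835143799377954 · T[22,11]:11*26826851689001+71187132291275=366282500870286 · T[22,12]:12*6833042030178+26826851689001=108823356051137 · T[22,13]:13*1204909218331+6833042030178=22496861868481 · T[22,14]:14*149304004500+1204909218331=3295165281331 · T[22,15]:15*13087462580+149304004500=345615943200 · T[22,16]:16*809944464+13087462580=26046574004 · T[22,17]:17*34952799+809944464=1404142047 · T[22,18]:18*1023435+34952799=53374629 · T[22,19]:19*19285+1023435=1389850 · T[22,20]:20*210+19285=23485 · T[22,21]:21*1+210=231 · T[22,22]:22*0+1=1
B_21 = ΣS(21,k) = 1+1048575+1742343625+181509070050+3791262568401+26585679462804+82310957214948+132511015347084+123272476465204+71187132291275+26826851689001+6833042030178+1204909218331+149304004500+13087462580+809944464+34952799+1023435+19285+210+1 = 474869816156751
B_22 = ΣS(22,k) = 1+2097151+5228079450+727778623825+19137821912055+163305339345225+602762379967440+1142399079991620+1241963303533920+835143799377954+366282500870286+108823356051137+22496861868481+3295165281331+345615943200+26046574004+1404142047+53374629+1389850+23485+231+1 = 4506715738447323

474869816156751, 4506715738447323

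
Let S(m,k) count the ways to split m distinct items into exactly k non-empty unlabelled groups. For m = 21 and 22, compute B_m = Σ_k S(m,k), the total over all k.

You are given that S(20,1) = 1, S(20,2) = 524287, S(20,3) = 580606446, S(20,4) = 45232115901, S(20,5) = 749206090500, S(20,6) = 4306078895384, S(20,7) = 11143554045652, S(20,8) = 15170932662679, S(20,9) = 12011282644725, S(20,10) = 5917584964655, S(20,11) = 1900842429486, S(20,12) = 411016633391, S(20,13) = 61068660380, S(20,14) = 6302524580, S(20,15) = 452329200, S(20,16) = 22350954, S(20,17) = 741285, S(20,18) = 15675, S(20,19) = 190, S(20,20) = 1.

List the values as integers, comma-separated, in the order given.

i=21: T(21,1)=0+1·1=1 | T(21,2)=1+2·524287=1048575 | T(21,3)=524287+3·580606446=1742343625 | T(21,4)=580606446+4·45232115901=181509070050 | T(21,5)=45232115901+5·749206090500=3791262568401 | T(21,6)=749206090500+6·4306078895384=26585679462804 | T(21,7)=4306078895384+7·11143554045652=82310957214948 | T(21,8)=11143554045652+8·15170932662679=132511015347084 | T(21,9)=15170932662679+9·12011282644725=123272476465204 | T(21,10)=12011282644725+10·5917584964655=71187132291275 | T(21,11)=5917584964655+11·1900842429486=26826851689001 | T(21,12)=1900842429486+12·411016633391=6833042030178 | T(21,13)=411016633391+13·61068660380=1204909218331 | T(21,14)=61068660380+14·6302524580=149304004500 | T(21,15)=6302524580+15·452329200=13087462580 | T(21,16)=452329200+16·22350954=809944464 | T(21,17)=22350954+17·741285=34952799 | T(21,18)=741285+18·15675=1023435 | T(21,19)=15675+19·190=19285 | T(21,20)=190+20·1=210 | T(21,21)=1+21·0=1
i=22: T(22,1)=0+1·1=1 | T(22,2)=1+2·1048575=2097151 | T(22,3)=1048575+3·1742343625=5228079450 | T(22,4)=1742343625+4·181509070050=727778623825 | T(22,5)=181509070050+5·3791262568401=19137821912055 | T(22,6)=3791262568401+6·26585679462804=163305339345225 | T(22,7)=26585679462804+7·82310957214948=602762379967440 | T(22,8)=82310957214948+8·132511015347084=1142399079991620 | T(22,9)=132511015347084+9·123272476465204=1241963303533920 | T(22,10)=123272476465204+10·71187132291275=835143799377954 | T(22,11)=71187132291275+11·26826851689001=366282500870286 | T(22,12)=26826851689001+12·6833042030178=108823356051137 | T(22,13)=6833042030178+13·1204909218331=22496861868481 | T(22,14)=1204909218331+14·149304004500=3295165281331 | T(22,15)=149304004500+15·13087462580=345615943200 | T(22,16)=13087462580+16·809944464=26046574004 | T(22,17)=809944464+17·34952799=1404142047 | T(22,18)=34952799+18·1023435=53374629 | T(22,19)=1023435+19·19285=1389850 | T(22,20)=19285+20·210=23485 | T(22,21)=210+21·1=231 | T(22,22)=1+22·0=1
B_21 = ΣS(21,k) = 1+1048575+1742343625+181509070050+3791262568401+26585679462804+82310957214948+132511015347084+123272476465204+71187132291275+26826851689001+6833042030178+1204909218331+149304004500+13087462580+809944464+34952799+1023435+19285+210+1 = 474869816156751
B_22 = ΣS(22,k) = 1+2097151+5228079450+727778623825+19137821912055+163305339345225+602762379967440+1142399079991620+1241963303533920+835143799377954+366282500870286+108823356051137+22496861868481+3295165281331+345615943200+26046574004+1404142047+53374629+1389850+23485+231+1 = 4506715738447323

474869816156751, 4506715738447323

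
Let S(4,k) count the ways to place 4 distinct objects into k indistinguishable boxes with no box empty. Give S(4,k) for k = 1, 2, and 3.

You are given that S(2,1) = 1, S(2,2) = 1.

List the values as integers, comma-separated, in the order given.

1, 7, 6

row 3: T[3][1]=1·1+0=1  T[3][2]=2·1+1=3  T[3][3]=3·0+1=1
row 4: T[4][1]=1·1+0=1  T[4][2]=2·3+1=7  T[4][3]=3·1+3=6
Read S(4,1) = 1, S(4,2) = 7, S(4,3) = 6.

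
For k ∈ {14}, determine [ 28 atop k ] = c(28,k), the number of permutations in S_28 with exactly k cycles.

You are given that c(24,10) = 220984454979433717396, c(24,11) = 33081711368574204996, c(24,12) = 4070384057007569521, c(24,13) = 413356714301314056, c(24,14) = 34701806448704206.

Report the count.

61445535102359115635655

r25: T_25,11=24×33081711368574204996+220984454979433717396=1014945527825214637300; T_25,12=24×4070384057007569521+33081711368574204996=130770928736755873500; T_25,13=24×413356714301314056+4070384057007569521=13990945200239106865; T_25,14=24×34701806448704206+413356714301314056=1246200069070215000
r26: T_26,12=25×130770928736755873500+1014945527825214637300=4284218746244111474800; T_26,13=25×13990945200239106865+130770928736755873500=480544558742733545125; T_26,14=25×1246200069070215000+13990945200239106865=45145946926994481865
r27: T_27,13=26×480544558742733545125+4284218746244111474800=16778377273555183648050; T_27,14=26×45145946926994481865+480544558742733545125=1654339178844590073615
r28: T_28,14=27×1654339178844590073615+16778377273555183648050=61445535102359115635655
Read c(28,14) = 61445535102359115635655.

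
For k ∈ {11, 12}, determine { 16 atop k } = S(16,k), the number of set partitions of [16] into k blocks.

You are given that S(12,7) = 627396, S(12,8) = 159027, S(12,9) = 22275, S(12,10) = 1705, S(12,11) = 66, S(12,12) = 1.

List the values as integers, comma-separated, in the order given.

@13  (13,8):159027·8+627396→1899612, (13,9):22275·9+159027→359502, (13,10):1705·10+22275→39325, (13,11):66·11+1705→2431, (13,12):1·12+66→78
@14  (14,9):359502·9+1899612→5135130, (14,10):39325·10+359502→752752, (14,11):2431·11+39325→66066, (14,12):78·12+2431→3367
@15  (15,10):752752·10+5135130→12662650, (15,11):66066·11+752752→1479478, (15,12):3367·12+66066→106470
@16  (16,11):1479478·11+12662650→28936908, (16,12):106470·12+1479478→2757118
Read S(16,11) = 28936908, S(16,12) = 2757118.

28936908, 2757118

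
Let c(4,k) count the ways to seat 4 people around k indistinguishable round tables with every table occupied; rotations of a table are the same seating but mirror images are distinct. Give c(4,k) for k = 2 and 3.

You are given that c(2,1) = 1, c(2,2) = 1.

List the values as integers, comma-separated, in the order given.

11, 6

i=3: T(3,1)=0+2·1=2 | T(3,2)=1+2·1=3 | T(3,3)=1+2·0=1
i=4: T(4,2)=2+3·3=11 | T(4,3)=3+3·1=6
Read c(4,2) = 11, c(4,3) = 6.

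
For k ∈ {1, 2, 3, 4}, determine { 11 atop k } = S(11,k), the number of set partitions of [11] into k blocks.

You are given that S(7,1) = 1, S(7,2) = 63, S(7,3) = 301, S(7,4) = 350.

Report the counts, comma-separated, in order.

row 8: T[8][1]=1·1+0=1  T[8][2]=2·63+1=127  T[8][3]=3·301+63=966  T[8][4]=4·350+301=1701
row 9: T[9][1]=1·1+0=1  T[9][2]=2·127+1=255  T[9][3]=3·966+127=3025  T[9][4]=4·1701+966=7770
row 10: T[10][1]=1·1+0=1  T[10][2]=2·255+1=511  T[10][3]=3·3025+255=9330  T[10][4]=4·7770+3025=34105
row 11: T[11][1]=1·1+0=1  T[11][2]=2·511+1=1023  T[11][3]=3·9330+511=28501  T[11][4]=4·34105+9330=145750
Read S(11,1) = 1, S(11,2) = 1023, S(11,3) = 28501, S(11,4) = 145750.

1, 1023, 28501, 145750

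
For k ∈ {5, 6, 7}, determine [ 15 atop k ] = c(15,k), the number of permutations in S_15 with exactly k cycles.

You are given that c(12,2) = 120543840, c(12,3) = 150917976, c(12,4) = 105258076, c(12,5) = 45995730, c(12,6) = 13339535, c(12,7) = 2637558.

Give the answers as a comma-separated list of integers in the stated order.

159721605680, 56663366760, 14409322928

r13: T_13,3=12×150917976+120543840=1931559552; T_13,4=12×105258076+150917976=1414014888; T_13,5=12×45995730+105258076=657206836; T_13,6=12×13339535+45995730=206070150; T_13,7=12×2637558+13339535=44990231
r14: T_14,4=13×1414014888+1931559552=20313753096; T_14,5=13×657206836+1414014888=9957703756; T_14,6=13×206070150+657206836=3336118786; T_14,7=13×44990231+206070150=790943153
r15: T_15,5=14×9957703756+20313753096=159721605680; T_15,6=14×3336118786+9957703756=56663366760; T_15,7=14×790943153+3336118786=14409322928
Read c(15,5) = 159721605680, c(15,6) = 56663366760, c(15,7) = 14409322928.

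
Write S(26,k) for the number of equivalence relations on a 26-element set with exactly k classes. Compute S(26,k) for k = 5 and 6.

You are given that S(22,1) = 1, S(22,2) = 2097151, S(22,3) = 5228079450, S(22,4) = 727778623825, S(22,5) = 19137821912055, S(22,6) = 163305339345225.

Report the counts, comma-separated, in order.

[23] T[23,2]:2*2097151+1=4194303 · T[23,3]:3*5228079450+2097151=15686335501 · T[23,4]:4*727778623825+5228079450=2916342574750 · T[23,5]:5*19137821912055+727778623825=96416888184100 · T[23,6]:6*163305339345225+19137821912055=998969857983405
[24] T[24,3]:3*15686335501+4194303=47063200806 · T[24,4]:4*2916342574750+15686335501=11681056634501 · T[24,5]:5*96416888184100+2916342574750=485000783495250 · T[24,6]:6*998969857983405+96416888184100=6090236036084530
[25] T[25,4]:4*11681056634501+47063200806=46771289738810 · T[25,5]:5*485000783495250+11681056634501=2436684974110751 · T[25,6]:6*6090236036084530+485000783495250=37026417000002430
[26] T[26,5]:5*2436684974110751+46771289738810=12230196160292565 · T[26,6]:6*37026417000002430+2436684974110751=224595186974125331
Read S(26,5) = 12230196160292565, S(26,6) = 224595186974125331.

12230196160292565, 224595186974125331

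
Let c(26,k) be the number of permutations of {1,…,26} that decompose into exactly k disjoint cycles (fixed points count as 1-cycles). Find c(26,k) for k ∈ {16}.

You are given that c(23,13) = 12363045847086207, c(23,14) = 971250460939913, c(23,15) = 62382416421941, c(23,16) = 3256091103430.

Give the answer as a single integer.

234961569422786050

row 24: T[24][14]=23·971250460939913+12363045847086207=34701806448704206  T[24][15]=23·62382416421941+971250460939913=2406046038644556  T[24][16]=23·3256091103430+62382416421941=137272511800831
row 25: T[25][15]=24·2406046038644556+34701806448704206=92446911376173550  T[25][16]=24·137272511800831+2406046038644556=5700586321864500
row 26: T[26][16]=25·5700586321864500+92446911376173550=234961569422786050
Read c(26,16) = 234961569422786050.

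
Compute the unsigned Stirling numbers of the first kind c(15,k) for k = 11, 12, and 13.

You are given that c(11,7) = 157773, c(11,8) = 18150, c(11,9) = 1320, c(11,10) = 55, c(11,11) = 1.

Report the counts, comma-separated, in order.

@12  (12,8):18150·11+157773→357423, (12,9):1320·11+18150→32670, (12,10):55·11+1320→1925, (12,11):1·11+55→66, (12,12):0·11+1→1
@13  (13,9):32670·12+357423→749463, (13,10):1925·12+32670→55770, (13,11):66·12+1925→2717, (13,12):1·12+66→78, (13,13):0·12+1→1
@14  (14,10):55770·13+749463→1474473, (14,11):2717·13+55770→91091, (14,12):78·13+2717→3731, (14,13):1·13+78→91
@15  (15,11):91091·14+1474473→2749747, (15,12):3731·14+91091→143325, (15,13):91·14+3731→5005
Read c(15,11) = 2749747, c(15,12) = 143325, c(15,13) = 5005.

2749747, 143325, 5005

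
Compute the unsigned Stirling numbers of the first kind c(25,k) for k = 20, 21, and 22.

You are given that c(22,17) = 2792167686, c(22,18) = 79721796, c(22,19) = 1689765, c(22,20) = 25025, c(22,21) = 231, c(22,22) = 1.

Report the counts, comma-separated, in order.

11276842500, 238810495, 3795000

@23  (23,18):79721796·22+2792167686→4546047198, (23,19):1689765·22+79721796→116896626, (23,20):25025·22+1689765→2240315, (23,21):231·22+25025→30107, (23,22):1·22+231→253
@24  (24,19):116896626·23+4546047198→7234669596, (24,20):2240315·23+116896626→168423871, (24,21):30107·23+2240315→2932776, (24,22):253·23+30107→35926
@25  (25,20):168423871·24+7234669596→11276842500, (25,21):2932776·24+168423871→238810495, (25,22):35926·24+2932776→3795000
Read c(25,20) = 11276842500, c(25,21) = 238810495, c(25,22) = 3795000.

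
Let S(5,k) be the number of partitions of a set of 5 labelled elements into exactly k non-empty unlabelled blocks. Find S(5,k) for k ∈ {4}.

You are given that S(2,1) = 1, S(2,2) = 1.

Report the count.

10

[3] T[3,2]:2*1+1=3 · T[3,3]:3*0+1=1
[4] T[4,3]:3*1+3=6 · T[4,4]:4*0+1=1
[5] T[5,4]:4*1+6=10
Read S(5,4) = 10.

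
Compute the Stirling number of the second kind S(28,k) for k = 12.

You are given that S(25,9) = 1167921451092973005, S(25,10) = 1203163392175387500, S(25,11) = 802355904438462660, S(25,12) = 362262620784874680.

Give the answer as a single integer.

r26: T_26,10=10×1203163392175387500+1167921451092973005=13199555372846848005; T_26,11=11×802355904438462660+1203163392175387500=10029078340998476760; T_26,12=12×362262620784874680+802355904438462660=5149507353856958820
r27: T_27,11=11×10029078340998476760+13199555372846848005=123519417123830092365; T_27,12=12×5149507353856958820+10029078340998476760=71823166587281982600
r28: T_28,12=12×71823166587281982600+123519417123830092365=985397416171213883565
Read S(28,12) = 985397416171213883565.

985397416171213883565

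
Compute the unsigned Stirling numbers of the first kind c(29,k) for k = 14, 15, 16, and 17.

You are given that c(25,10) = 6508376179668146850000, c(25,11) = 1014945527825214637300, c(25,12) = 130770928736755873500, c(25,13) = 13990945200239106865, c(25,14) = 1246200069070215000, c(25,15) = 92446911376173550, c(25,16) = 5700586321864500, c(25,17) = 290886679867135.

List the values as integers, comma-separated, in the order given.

r26: T_26,11=25×1014945527825214637300+6508376179668146850000=31882014375298512782500; T_26,12=25×130770928736755873500+1014945527825214637300=4284218746244111474800; T_26,13=25×13990945200239106865+130770928736755873500=480544558742733545125; T_26,14=25×1246200069070215000+13990945200239106865=45145946926994481865; T_26,15=25×92446911376173550+1246200069070215000=3557372853474553750; T_26,16=25×5700586321864500+92446911376173550=234961569422786050; T_26,17=25×290886679867135+5700586321864500=12972753318542875
r27: T_27,12=26×4284218746244111474800+31882014375298512782500=143271701777645411127300; T_27,13=26×480544558742733545125+4284218746244111474800=16778377273555183648050; T_27,14=26×45145946926994481865+480544558742733545125=1654339178844590073615; T_27,15=26×3557372853474553750+45145946926994481865=137637641117332879365; T_27,16=26×234961569422786050+3557372853474553750=9666373658466991050; T_27,17=26×12972753318542875+234961569422786050=572253155704900800
r28: T_28,13=27×16778377273555183648050+143271701777645411127300=596287888163635369624650; T_28,14=27×1654339178844590073615+16778377273555183648050=61445535102359115635655; T_28,15=27×137637641117332879365+1654339178844590073615=5370555489012577816470; T_28,16=27×9666373658466991050+137637641117332879365=398629729895941637715; T_28,17=27×572253155704900800+9666373658466991050=25117208862499312650
r29: T_29,14=28×61445535102359115635655+596287888163635369624650=2316762871029690607422990; T_29,15=28×5370555489012577816470+61445535102359115635655=211821088794711294496815; T_29,16=28×398629729895941637715+5370555489012577816470=16532187926098943672490; T_29,17=28×25117208862499312650+398629729895941637715=1101911578045922391915
Read c(29,14) = 2316762871029690607422990, c(29,15) = 211821088794711294496815, c(29,16) = 16532187926098943672490, c(29,17) = 1101911578045922391915.

2316762871029690607422990, 211821088794711294496815, 16532187926098943672490, 1101911578045922391915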